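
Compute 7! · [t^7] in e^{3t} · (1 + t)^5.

435942

The EGF product rule gives c_7 = Σ_{k_1+k_2=7} C(7; k_1,k_2) · ∏ g_i(k_i), where e^{3t} gives (3)^k; (1+t)^5 gives the falling factorial (5)_k.
g_1(k) for k = 0…7: 1, 3, 9, 27, 81, 243, 729, 2187.
g_2(k) for k = 0…7: 1, 5, 20, 60, 120, 120, 0, 0.
c_7 = Σ_k C(7,k)·g_1(k)·g_2(7−k) = 21·9·120 + 35·27·120 + 35·81·60 + 21·243·20 + 7·729·5 + 1·2187·1 = 22680 + 113400 + 170100 + 102060 + 25515 + 2187 = 435942.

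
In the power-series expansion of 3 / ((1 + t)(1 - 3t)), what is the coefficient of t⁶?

Partial fractions give a closed form: a_n = (3/4)·(-1)^n + (9/4)·3^n.
At n = 6: a_6 = 1641.

1641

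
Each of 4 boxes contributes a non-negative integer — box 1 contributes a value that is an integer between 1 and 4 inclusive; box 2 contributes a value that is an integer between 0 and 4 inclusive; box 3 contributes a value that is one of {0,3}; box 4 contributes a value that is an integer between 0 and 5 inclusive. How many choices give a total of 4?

11

The generating function for the choices is (x + x^2 + x^3 + x^4)·(1 + x + x^2 + x^3 + x^4)·(1 + x^3)·(1 + x + x^2 + x^3 + x^4 + x^5); the count is [x^4].
(x + x^2 + x^3 + x^4) has coefficients 0,1,1,1,1 for degrees 0…4.
(1 + x + x^2 + x^3 + x^4) has coefficients 1,1,1,1,1 for degrees 0…4.
Multiplying by (1 + x^3) gives running coefficients 1,1,1,2,2 for degrees 0…4.
Finally multiplying by (1 + x + x^2 + x^3 + x^4 + x^5), the product of all factors after the first has coefficients 1,2,3,5,7 for degrees 0…4.
[x^4] = 1·5 + 1·3 + 1·2 + 1·1 = 11.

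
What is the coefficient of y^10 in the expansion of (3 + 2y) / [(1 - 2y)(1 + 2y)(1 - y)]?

The denominator gives the recurrence a_n = a_(n−1) + 4a_(n−2) − 4a_(n−3) for n ≥ 3; the numerator fixes a_0 = 3, a_1 = 5, a_2 = 17.
Iterating: 3, 5, 17, 25, 73, 105, 297, 425, 1193, 1705, 4777, so a_10 = 4777.

4777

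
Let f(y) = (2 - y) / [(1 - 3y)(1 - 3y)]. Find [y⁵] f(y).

2511

The denominator gives the recurrence a_n = 6a_(n−1) − 9a_(n−2) for n ≥ 2; the numerator fixes a_0 = 2, a_1 = 11.
Iterating: 2, 11, 48, 189, 702, 2511, so a_5 = 2511.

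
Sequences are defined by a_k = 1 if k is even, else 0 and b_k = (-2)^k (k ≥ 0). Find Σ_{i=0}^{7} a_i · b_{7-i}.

-170

Write out a_i and b_{7-i} for i = 0,…,7 and sum the products.
Σ = 1·(-128) + 0·64 + 1·(-32) + 0·16 + 1·(-8) + 0·4 + 1·(-2) + 0·1 = -170.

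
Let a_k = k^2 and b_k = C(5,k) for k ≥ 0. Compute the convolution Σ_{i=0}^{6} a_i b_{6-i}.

Write out a_i and b_{6-i} for i = 0,…,6 and sum the products.
Σ = 0·0 + 1·1 + 4·5 + 9·10 + 16·10 + 25·5 + 36·1 = 432.

432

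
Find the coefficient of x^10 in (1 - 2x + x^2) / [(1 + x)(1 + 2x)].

4604

The denominator gives the recurrence a_n = −3a_(n−1) − 2a_(n−2) for n ≥ 3; the numerator fixes a_0 = 1, a_1 = -5, a_2 = 14.
Iterating: 1, -5, 14, -32, 68, -140, 284, -572, 1148, -2300, 4604, so a_10 = 4604.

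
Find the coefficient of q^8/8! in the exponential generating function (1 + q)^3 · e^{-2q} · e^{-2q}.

16384

The EGF product rule gives c_8 = Σ_{k_1+k_2+k_3=8} C(8; k_1,k_2,k_3) · ∏ g_i(k_i), where (1+q)^3 gives the falling factorial (3)_k; e^{-2q} gives (-2)^k; e^{-2q} gives (-2)^k.
g_1(k) for k = 0…8: 1, 3, 6, 6, 0, 0, 0, 0, 0.
g_2(k) for k = 0…8: 1, -2, 4, -8, 16, -32, 64, -128, 256.
g_3(k) for k = 0…8: 1, -2, 4, -8, 16, -32, 64, -128, 256.
First combine the last two factors: h(k) = Σ_j C(k,j)·g_2(j)·g_3(k−j) for k = 0…8: 1, -4, 16, -64, 256, -1024, 4096, -16384, 65536.
c_8 = Σ_k C(8,k)·g_1(k)·h(8−k) = 1·1·65536 + 8·3·(-16384) + 28·6·4096 + 56·6·(-1024) = 65536 − 393216 + 688128 − 344064 = 16384.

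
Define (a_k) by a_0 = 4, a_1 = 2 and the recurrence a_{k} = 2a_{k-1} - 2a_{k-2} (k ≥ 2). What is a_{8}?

64

The ordinary generating function has denominator 1 - 2y + 2y^2.
Iterating the recurrence: a_0,…,a_{8} = 4, 2, -4, -12, -16, -8, 16, 48, 64.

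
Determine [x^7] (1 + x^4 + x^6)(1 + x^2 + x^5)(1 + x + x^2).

(1 + x^4 + x^6) has coefficients 1,0,0,0,1,0,1 for degrees 0…6.
(1 + x^2 + x^5) has coefficients 1,0,1,0,0,1,0,0 for degrees 0…7.
Finally multiplying by (1 + x + x^2), the product of all factors after the first has coefficients 1,1,2,1,1,1,1,1 for degrees 0…7.
[x^7] = 1·1 + 1·1 + 1·1 = 3.

3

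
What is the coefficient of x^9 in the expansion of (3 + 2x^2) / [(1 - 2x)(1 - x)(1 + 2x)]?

1193

Partial fractions give a closed form: a_n = (7/2)·2^n + (-5/3)·1^n + (7/6)·(-2)^n.
At n = 9: a_9 = 1193.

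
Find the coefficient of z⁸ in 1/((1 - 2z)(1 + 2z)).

256

The denominator gives the recurrence a_n = 4a_(n−2) for n ≥ 2; the numerator fixes a_0 = 1, a_1 = 0.
Iterating: 1, 0, 4, 0, 16, 0, 64, 0, 256, so a_8 = 256.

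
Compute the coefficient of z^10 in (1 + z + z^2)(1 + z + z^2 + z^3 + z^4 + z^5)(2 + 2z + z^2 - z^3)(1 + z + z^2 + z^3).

5

(1 + z + z^2) has coefficients 1,1,1 for degrees 0…2.
(1 + z + z^2 + z^3 + z^4 + z^5) has coefficients 1,1,1,1,1,1,0,0,0,0,0 for degrees 0…10.
Multiplying by (2 + 2z + z^2 - z^3) gives running coefficients 2,4,5,4,4,4,2,0,-1,0,0 for degrees 0…10.
Finally multiplying by (1 + z + z^2 + z^3), the product of all factors after the first has coefficients 2,6,11,15,17,17,14,10,5,1,-1 for degrees 0…10.
[z^10] = 1·(-1) + 1·1 + 1·5 = 5.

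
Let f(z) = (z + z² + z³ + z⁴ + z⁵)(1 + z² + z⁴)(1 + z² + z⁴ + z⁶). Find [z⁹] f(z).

8

(z + z² + z³ + z⁴ + z⁵) has coefficients 0,1,1,1,1,1 for degrees 0…5.
(1 + z² + z⁴) has coefficients 1,0,1,0,1,0,0,0,0,0 for degrees 0…9.
Finally multiplying by (1 + z² + z⁴ + z⁶), the product of all factors after the first has coefficients 1,0,2,0,3,0,3,0,2,0 for degrees 0…9.
[z⁹] = 1·2 + 1·0 + 1·3 + 1·0 + 1·3 = 8.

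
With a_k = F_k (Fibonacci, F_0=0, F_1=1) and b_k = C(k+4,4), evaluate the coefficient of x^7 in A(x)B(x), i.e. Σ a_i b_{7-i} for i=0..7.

709

The convolution is the x^7 coefficient of A(x)B(x).
Σ = 0·330 + 1·210 + 1·126 + 2·70 + 3·35 + 5·15 + 8·5 + 13·1 = 709.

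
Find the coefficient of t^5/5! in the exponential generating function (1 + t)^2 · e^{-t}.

-11

The EGF product rule gives c_5 = Σ_{k_1+k_2=5} C(5; k_1,k_2) · ∏ g_i(k_i), where (1+t)^2 gives the falling factorial (2)_k; e^{-t} gives (-1)^k.
g_1(k) for k = 0…5: 1, 2, 2, 0, 0, 0.
g_2(k) for k = 0…5: 1, -1, 1, -1, 1, -1.
c_5 = Σ_k C(5,k)·g_1(k)·g_2(5−k) = 1·1·(-1) + 5·2·1 + 10·2·(-1) = −1 + 10 − 20 = -11.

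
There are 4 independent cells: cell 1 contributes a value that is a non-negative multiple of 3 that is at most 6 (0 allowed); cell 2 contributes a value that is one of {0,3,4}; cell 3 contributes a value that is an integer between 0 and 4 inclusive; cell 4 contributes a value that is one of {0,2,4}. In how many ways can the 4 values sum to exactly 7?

The generating function for the choices is (1 + x³ + x⁶)·(1 + x³ + x⁴)·(1 + x + x² + x³ + x⁴)·(1 + x² + x⁴); the count is [x⁷].
(1 + x³ + x⁶) has coefficients 1,0,0,1,0,0,1 for degrees 0…6.
(1 + x³ + x⁴) has coefficients 1,0,0,1,1,0,0,0 for degrees 0…7.
Multiplying by (1 + x + x² + x³ + x⁴) gives running coefficients 1,1,1,2,3,2,2,2 for degrees 0…7.
Finally multiplying by (1 + x² + x⁴), the product of all factors after the first has coefficients 1,1,2,3,5,5,6,6 for degrees 0…7.
[x⁷] = 1·6 + 1·5 + 1·1 = 12.

12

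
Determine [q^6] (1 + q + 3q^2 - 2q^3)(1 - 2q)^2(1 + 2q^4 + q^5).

3

(1 + q + 3q^2 - 2q^3) has coefficients 1,1,3,-2 for degrees 0…3.
(1 - 2q)^2 has coefficients 1,-4,4,0,0,0,0 for degrees 0…6.
Finally multiplying by (1 + 2q^4 + q^5), the product of all factors after the first has coefficients 1,-4,4,0,2,-7,4 for degrees 0…6.
[q^6] = 1·4 + 1·(-7) + 3·2 − 2·0 = 3.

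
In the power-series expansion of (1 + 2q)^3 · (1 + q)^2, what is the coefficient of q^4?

(1 + 2q)^3 has coefficients 1,6,12,8 for degrees 0…3.
(1 + q)^2 has coefficients 1,2,1,0,0 for degrees 0…4.
[q^4] = 1·0 + 6·0 + 12·1 + 8·2 = 28.

28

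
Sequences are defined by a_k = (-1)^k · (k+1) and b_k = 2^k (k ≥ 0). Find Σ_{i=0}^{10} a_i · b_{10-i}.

The convolution is the x^10 coefficient of A(x)B(x).
Σ = 1·1024 − 2·512 + 3·256 − 4·128 + 5·64 − 6·32 + 7·16 − 8·8 + 9·4 − 10·2 + 11·1 = 459.

459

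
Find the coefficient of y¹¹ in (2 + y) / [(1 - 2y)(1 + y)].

Partial fractions give a closed form: a_n = (5/3)·2^n + (1/3)·(-1)^n.
At n = 11: a_11 = 3413.

3413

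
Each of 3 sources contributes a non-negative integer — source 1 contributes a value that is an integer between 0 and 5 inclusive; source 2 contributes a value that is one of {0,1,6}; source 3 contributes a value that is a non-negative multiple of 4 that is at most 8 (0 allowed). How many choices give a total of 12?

The generating function for the choices is (1 + q + q² + q³ + q⁴ + q⁵)·(1 + q + q⁶)·(1 + q⁴ + q⁸); the count is [q¹²].
(1 + q + q² + q³ + q⁴ + q⁵) has coefficients 1,1,1,1,1,1 for degrees 0…5.
(1 + q + q⁶) has coefficients 1,1,0,0,0,0,1,0,0,0,0,0,0 for degrees 0…12.
Finally multiplying by (1 + q⁴ + q⁸), the product of all factors after the first has coefficients 1,1,0,0,1,1,1,0,1,1,1,0,0 for degrees 0…12.
[q¹²] = 1·0 + 1·0 + 1·1 + 1·1 + 1·1 + 1·0 = 3.

3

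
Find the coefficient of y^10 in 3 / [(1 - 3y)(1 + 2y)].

Partial fractions give a closed form: a_n = (9/5)·3^n + (6/5)·(-2)^n.
At n = 10: a_10 = 107517.

107517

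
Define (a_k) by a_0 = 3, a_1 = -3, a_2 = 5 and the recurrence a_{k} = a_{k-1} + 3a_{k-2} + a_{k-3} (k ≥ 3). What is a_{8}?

243

The ordinary generating function has denominator 1 - y - 3y^2 - y^3.
Iterating the recurrence: a_0,…,a_{8} = 3, -3, 5, -1, 11, 13, 45, 95, 243.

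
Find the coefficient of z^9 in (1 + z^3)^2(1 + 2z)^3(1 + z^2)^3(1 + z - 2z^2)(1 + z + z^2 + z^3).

156

(1 + z^3)^2 has coefficients 1,0,0,2,0,0,1 for degrees 0…6.
(1 + 2z)^3 has coefficients 1,6,12,8,0,0,0,0,0,0 for degrees 0…9.
Multiplying by (1 + z^2)^3 gives running coefficients 1,6,15,26,39,42,37,30,12,8 for degrees 0…9.
Multiplying by (1 + z - 2z^2) gives running coefficients 1,7,19,29,35,29,1,-17,-32,-40 for degrees 0…9.
Finally multiplying by (1 + z + z^2 + z^3), the product of all factors after the first has coefficients 1,8,27,56,90,112,94,48,-19,-88 for degrees 0…9.
[z^9] = 1·(-88) + 2·94 + 1·56 = 156.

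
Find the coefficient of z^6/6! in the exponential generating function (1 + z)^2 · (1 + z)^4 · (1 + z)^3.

The EGF product rule gives c_6 = Σ_{k_1+k_2+k_3=6} C(6; k_1,k_2,k_3) · ∏ g_i(k_i), where (1+z)^2 gives the falling factorial (2)_k; (1+z)^4 gives the falling factorial (4)_k; (1+z)^3 gives the falling factorial (3)_k.
g_1(k) for k = 0…6: 1, 2, 2, 0, 0, 0, 0.
g_2(k) for k = 0…6: 1, 4, 12, 24, 24, 0, 0.
g_3(k) for k = 0…6: 1, 3, 6, 6, 0, 0, 0.
First combine the last two factors: h(k) = Σ_j C(k,j)·g_2(j)·g_3(k−j) for k = 0…6: 1, 7, 42, 210, 840, 2520, 5040.
c_6 = Σ_k C(6,k)·g_1(k)·h(6−k) = 1·1·5040 + 6·2·2520 + 15·2·840 = 5040 + 30240 + 25200 = 60480.

60480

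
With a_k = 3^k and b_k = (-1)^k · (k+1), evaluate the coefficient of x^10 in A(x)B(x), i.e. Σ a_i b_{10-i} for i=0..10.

33218

Write out a_i and b_{10-i} for i = 0,…,10 and sum the products.
Σ = 1·11 + 3·(-10) + 9·9 + 27·(-8) + 81·7 + 243·(-6) + 729·5 + 2187·(-4) + 6561·3 + 19683·(-2) + 59049·1 = 33218.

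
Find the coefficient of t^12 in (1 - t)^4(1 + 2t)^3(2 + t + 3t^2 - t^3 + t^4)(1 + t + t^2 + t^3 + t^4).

-11

(1 - t)^4 has coefficients 1,-4,6,-4,1 for degrees 0…4.
(1 + 2t)^3 has coefficients 1,6,12,8,0,0,0,0,0,0,0,0,0 for degrees 0…12.
Multiplying by (2 + t + 3t^2 - t^3 + t^4) gives running coefficients 2,13,33,45,39,18,4,8,0,0,0,0,0 for degrees 0…12.
Finally multiplying by (1 + t + t^2 + t^3 + t^4), the product of all factors after the first has coefficients 2,15,48,93,132,148,139,114,69,30,12,8,0 for degrees 0…12.
[t^12] = 1·0 − 4·8 + 6·12 − 4·30 + 1·69 = -11.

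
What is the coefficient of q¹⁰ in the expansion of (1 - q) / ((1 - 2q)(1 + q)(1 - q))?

The denominator gives the recurrence a_n = 2a_(n−1) + a_(n−2) − 2a_(n−3) for n ≥ 3; the numerator fixes a_0 = 1, a_1 = 1, a_2 = 3.
Iterating: 1, 1, 3, 5, 11, 21, 43, 85, 171, 341, 683, so a_10 = 683.

683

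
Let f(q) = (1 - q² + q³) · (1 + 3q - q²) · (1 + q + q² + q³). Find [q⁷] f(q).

3

(1 - q² + q³) has coefficients 1,0,-1,1 for degrees 0…3.
(1 + 3q - q²) has coefficients 1,3,-1,0,0,0,0,0 for degrees 0…7.
Finally multiplying by (1 + q + q² + q³), the product of all factors after the first has coefficients 1,4,3,3,2,-1,0,0 for degrees 0…7.
[q⁷] = 1·0 − 1·(-1) + 1·2 = 3.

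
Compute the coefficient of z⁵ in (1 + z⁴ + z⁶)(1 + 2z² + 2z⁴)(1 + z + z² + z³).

(1 + z⁴ + z⁶) has coefficients 1,0,0,0,1,0 for degrees 0…5.
(1 + 2z² + 2z⁴) has coefficients 1,0,2,0,2,0 for degrees 0…5.
Finally multiplying by (1 + z + z² + z³), the product of all factors after the first has coefficients 1,1,3,3,4,4 for degrees 0…5.
[z⁵] = 1·4 + 1·1 = 5.

5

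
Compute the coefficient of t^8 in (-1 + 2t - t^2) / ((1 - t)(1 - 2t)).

-128

The denominator gives the recurrence a_n = 3a_(n−1) − 2a_(n−2) for n ≥ 3; the numerator fixes a_0 = -1, a_1 = -1, a_2 = -2.
Iterating: -1, -1, -2, -4, -8, -16, -32, -64, -128, so a_8 = -128.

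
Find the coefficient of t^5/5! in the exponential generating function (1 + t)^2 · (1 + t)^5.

The EGF product rule gives c_5 = Σ_{k_1+k_2=5} C(5; k_1,k_2) · ∏ g_i(k_i), where (1+t)^2 gives the falling factorial (2)_k; (1+t)^5 gives the falling factorial (5)_k.
g_1(k) for k = 0…5: 1, 2, 2, 0, 0, 0.
g_2(k) for k = 0…5: 1, 5, 20, 60, 120, 120.
c_5 = Σ_k C(5,k)·g_1(k)·g_2(5−k) = 1·1·120 + 5·2·120 + 10·2·60 = 120 + 1200 + 1200 = 2520.

2520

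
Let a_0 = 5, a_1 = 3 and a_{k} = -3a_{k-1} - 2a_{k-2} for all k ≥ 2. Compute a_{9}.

4083

The ordinary generating function has denominator 1 + 3x + 2x^2.
Iterating the recurrence: a_0,…,a_{9} = 5, 3, -19, 51, -115, 243, -499, 1011, -2035, 4083.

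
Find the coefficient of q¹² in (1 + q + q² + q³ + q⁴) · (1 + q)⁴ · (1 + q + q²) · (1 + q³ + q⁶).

48

(1 + q + q² + q³ + q⁴) has coefficients 1,1,1,1,1 for degrees 0…4.
(1 + q)⁴ has coefficients 1,4,6,4,1,0,0,0,0,0,0,0,0 for degrees 0…12.
Multiplying by (1 + q + q²) gives running coefficients 1,5,11,14,11,5,1,0,0,0,0,0,0 for degrees 0…12.
Finally multiplying by (1 + q³ + q⁶), the product of all factors after the first has coefficients 1,5,11,15,16,16,16,16,16,15,11,5,1 for degrees 0…12.
[q¹²] = 1·1 + 1·5 + 1·11 + 1·15 + 1·16 = 48.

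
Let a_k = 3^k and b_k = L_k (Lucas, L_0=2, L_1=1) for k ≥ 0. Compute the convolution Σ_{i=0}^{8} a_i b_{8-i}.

19628

This is [x^8] in the product of the two ordinary generating functions.
Σ = 1·47 + 3·29 + 9·18 + 27·11 + 81·7 + 243·4 + 729·3 + 2187·1 + 6561·2 = 19628.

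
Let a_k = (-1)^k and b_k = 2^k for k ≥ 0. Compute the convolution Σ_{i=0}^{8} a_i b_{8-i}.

171

This is [x^8] in the product of the two ordinary generating functions.
Σ = 1·256 − 1·128 + 1·64 − 1·32 + 1·16 − 1·8 + 1·4 − 1·2 + 1·1 = 171.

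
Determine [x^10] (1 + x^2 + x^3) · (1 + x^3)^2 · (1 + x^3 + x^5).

(1 + x^2 + x^3) has coefficients 1,0,1,1 for degrees 0…3.
(1 + x^3)^2 has coefficients 1,0,0,2,0,0,1,0,0,0,0 for degrees 0…10.
Finally multiplying by (1 + x^3 + x^5), the product of all factors after the first has coefficients 1,0,0,3,0,1,3,0,2,1,0 for degrees 0…10.
[x^10] = 1·0 + 1·2 + 1·0 = 2.

2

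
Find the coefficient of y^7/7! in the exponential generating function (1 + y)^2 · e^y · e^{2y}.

22599

The EGF product rule gives c_7 = Σ_{k_1+k_2+k_3=7} C(7; k_1,k_2,k_3) · ∏ g_i(k_i), where (1+y)^2 gives the falling factorial (2)_k; e^y gives (1)^k; e^{2y} gives (2)^k.
g_1(k) for k = 0…7: 1, 2, 2, 0, 0, 0, 0, 0.
g_2(k) for k = 0…7: 1, 1, 1, 1, 1, 1, 1, 1.
g_3(k) for k = 0…7: 1, 2, 4, 8, 16, 32, 64, 128.
First combine the last two factors: h(k) = Σ_j C(k,j)·g_2(j)·g_3(k−j) for k = 0…7: 1, 3, 9, 27, 81, 243, 729, 2187.
c_7 = Σ_k C(7,k)·g_1(k)·h(7−k) = 1·1·2187 + 7·2·729 + 21·2·243 = 2187 + 10206 + 10206 = 22599.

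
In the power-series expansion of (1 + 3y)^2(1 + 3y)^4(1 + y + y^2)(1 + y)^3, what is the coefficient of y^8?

20709

(1 + 3y)^2 has coefficients 1,6,9 for degrees 0…2.
(1 + 3y)^4 has coefficients 1,12,54,108,81,0,0,0,0 for degrees 0…8.
Multiplying by (1 + y + y^2) gives running coefficients 1,13,67,174,243,189,81,0,0 for degrees 0…8.
Finally multiplying by (1 + y)^3, the product of all factors after the first has coefficients 1,16,109,415,979,1507,1551,1053,432 for degrees 0…8.
[y^8] = 1·432 + 6·1053 + 9·1551 = 20709.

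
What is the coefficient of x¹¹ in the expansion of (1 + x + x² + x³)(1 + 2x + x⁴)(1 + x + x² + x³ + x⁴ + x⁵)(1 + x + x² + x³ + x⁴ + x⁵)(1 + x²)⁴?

956

(1 + x + x² + x³) has coefficients 1,1,1,1 for degrees 0…3.
(1 + 2x + x⁴) has coefficients 1,2,0,0,1,0,0,0,0,0,0,0 for degrees 0…11.
Multiplying by (1 + x + x² + x³ + x⁴ + x⁵) gives running coefficients 1,3,3,3,4,4,3,1,1,1,0,0 for degrees 0…11.
Multiplying by (1 + x + x² + x³ + x⁴ + x⁵) gives running coefficients 1,4,7,10,14,18,20,18,16,14,10,6 for degrees 0…11.
Finally multiplying by (1 + x²)⁴, the product of all factors after the first has coefficients 1,4,11,26,48,82,122,166,209,238,257,252 for degrees 0…11.
[x¹¹] = 1·252 + 1·257 + 1·238 + 1·209 = 956.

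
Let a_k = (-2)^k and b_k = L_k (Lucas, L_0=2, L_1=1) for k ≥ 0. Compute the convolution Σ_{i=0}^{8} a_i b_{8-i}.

The convolution is the t^8 coefficient of A(t)B(t).
Σ = 1·47 − 2·29 + 4·18 − 8·11 + 16·7 − 32·4 + 64·3 − 128·1 + 256·2 = 533.

533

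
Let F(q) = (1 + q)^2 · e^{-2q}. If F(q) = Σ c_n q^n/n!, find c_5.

The EGF product rule gives c_5 = Σ_{k_1+k_2=5} C(5; k_1,k_2) · ∏ g_i(k_i), where (1+q)^2 gives the falling factorial (2)_k; e^{-2q} gives (-2)^k.
g_1(k) for k = 0…5: 1, 2, 2, 0, 0, 0.
g_2(k) for k = 0…5: 1, -2, 4, -8, 16, -32.
c_5 = Σ_k C(5,k)·g_1(k)·g_2(5−k) = 1·1·(-32) + 5·2·16 + 10·2·(-8) = −32 + 160 − 160 = -32.

-32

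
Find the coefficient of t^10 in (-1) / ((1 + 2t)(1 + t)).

-2047

The denominator gives the recurrence a_n = −3a_(n−1) − 2a_(n−2) for n ≥ 3; the numerator fixes a_0 = -1, a_1 = 3, a_2 = -7.
Iterating: -1, 3, -7, 15, -31, 63, -127, 255, -511, 1023, -2047, so a_10 = -2047.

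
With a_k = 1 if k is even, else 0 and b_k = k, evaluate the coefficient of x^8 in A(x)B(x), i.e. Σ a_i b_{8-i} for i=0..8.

20

This is [x^8] in the product of the two ordinary generating functions.
Σ = 1·8 + 0·7 + 1·6 + 0·5 + 1·4 + 0·3 + 1·2 + 0·1 + 1·0 = 20.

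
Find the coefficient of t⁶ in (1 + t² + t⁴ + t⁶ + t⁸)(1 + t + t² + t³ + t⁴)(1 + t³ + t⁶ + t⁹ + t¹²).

(1 + t² + t⁴ + t⁶ + t⁸) has coefficients 1,0,1,0,1,0,1 for degrees 0…6.
(1 + t + t² + t³ + t⁴) has coefficients 1,1,1,1,1,0,0 for degrees 0…6.
Finally multiplying by (1 + t³ + t⁶ + t⁹ + t¹²), the product of all factors after the first has coefficients 1,1,1,2,2,1,2 for degrees 0…6.
[t⁶] = 1·2 + 1·2 + 1·1 + 1·1 = 6.

6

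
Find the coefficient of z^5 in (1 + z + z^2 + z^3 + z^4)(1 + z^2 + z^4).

2

(1 + z + z^2 + z^3 + z^4) has coefficients 1,1,1,1,1 for degrees 0…4.
(1 + z^2 + z^4) has coefficients 1,0,1,0,1,0 for degrees 0…5.
[z^5] = 1·0 + 1·1 + 1·0 + 1·1 + 1·0 = 2.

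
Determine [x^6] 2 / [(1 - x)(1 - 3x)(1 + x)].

Partial fractions give a closed form: a_n = (-1/2)·1^n + (9/4)·3^n + (1/4)·(-1)^n.
At n = 6: a_6 = 1640.

1640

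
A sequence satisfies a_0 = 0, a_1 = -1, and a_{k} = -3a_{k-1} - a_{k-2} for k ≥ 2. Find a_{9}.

The ordinary generating function has denominator 1 + 3t + t^2.
Iterating the recurrence: a_0,…,a_{9} = 0, -1, 3, -8, 21, -55, 144, -377, 987, -2584.

-2584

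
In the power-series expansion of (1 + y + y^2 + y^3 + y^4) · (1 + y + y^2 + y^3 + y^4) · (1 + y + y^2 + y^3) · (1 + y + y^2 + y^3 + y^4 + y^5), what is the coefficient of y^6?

65

(1 + y + y^2 + y^3 + y^4) has coefficients 1,1,1,1,1 for degrees 0…4.
(1 + y + y^2 + y^3 + y^4) has coefficients 1,1,1,1,1,0,0 for degrees 0…6.
Multiplying by (1 + y + y^2 + y^3) gives running coefficients 1,2,3,4,4,3,2 for degrees 0…6.
Finally multiplying by (1 + y + y^2 + y^3 + y^4 + y^5), the product of all factors after the first has coefficients 1,3,6,10,14,17,18 for degrees 0…6.
[y^6] = 1·18 + 1·17 + 1·14 + 1·10 + 1·6 = 65.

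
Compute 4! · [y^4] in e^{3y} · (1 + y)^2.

The EGF product rule gives c_4 = Σ_{k_1+k_2=4} C(4; k_1,k_2) · ∏ g_i(k_i), where e^{3y} gives (3)^k; (1+y)^2 gives the falling factorial (2)_k.
g_1(k) for k = 0…4: 1, 3, 9, 27, 81.
g_2(k) for k = 0…4: 1, 2, 2, 0, 0.
c_4 = Σ_k C(4,k)·g_1(k)·g_2(4−k) = 6·9·2 + 4·27·2 + 1·81·1 = 108 + 216 + 81 = 405.

405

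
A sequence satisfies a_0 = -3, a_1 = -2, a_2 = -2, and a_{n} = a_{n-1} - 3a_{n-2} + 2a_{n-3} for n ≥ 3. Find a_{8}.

2

The ordinary generating function has denominator 1 - t + 3t^2 - 2t^3.
Iterating the recurrence: a_0,…,a_{8} = -3, -2, -2, -2, 0, 2, -2, -8, 2.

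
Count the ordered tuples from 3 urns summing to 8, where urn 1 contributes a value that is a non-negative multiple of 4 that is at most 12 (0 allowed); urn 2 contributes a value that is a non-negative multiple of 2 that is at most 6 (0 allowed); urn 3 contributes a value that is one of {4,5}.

The generating function for the choices is (1 + x⁴ + x⁸ + x¹²)·(1 + x² + x⁴ + x⁶)·(x⁴ + x⁵); the count is [x⁸].
(1 + x⁴ + x⁸ + x¹²) has coefficients 1,0,0,0,1,0,0,0,1 for degrees 0…8.
(1 + x² + x⁴ + x⁶) has coefficients 1,0,1,0,1,0,1,0,0 for degrees 0…8.
Finally multiplying by (x⁴ + x⁵), the product of all factors after the first has coefficients 0,0,0,0,1,1,1,1,1 for degrees 0…8.
[x⁸] = 1·1 + 1·1 + 1·0 = 2.

2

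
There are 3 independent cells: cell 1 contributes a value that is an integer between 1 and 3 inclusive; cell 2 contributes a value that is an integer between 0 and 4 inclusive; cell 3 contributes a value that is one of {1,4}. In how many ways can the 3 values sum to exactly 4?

The generating function for the choices is (t + t² + t³)·(1 + t + t² + t³ + t⁴)·(t + t⁴); the count is [t⁴].
(t + t² + t³) has coefficients 0,1,1,1 for degrees 0…3.
(1 + t + t² + t³ + t⁴) has coefficients 1,1,1,1,1 for degrees 0…4.
Finally multiplying by (t + t⁴), the product of all factors after the first has coefficients 0,1,1,1,2 for degrees 0…4.
[t⁴] = 1·1 + 1·1 + 1·1 = 3.

3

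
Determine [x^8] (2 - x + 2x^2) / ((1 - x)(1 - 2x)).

The denominator gives the recurrence a_n = 3a_(n−1) − 2a_(n−2) for n ≥ 3; the numerator fixes a_0 = 2, a_1 = 5, a_2 = 13.
Iterating: 2, 5, 13, 29, 61, 125, 253, 509, 1021, so a_8 = 1021.

1021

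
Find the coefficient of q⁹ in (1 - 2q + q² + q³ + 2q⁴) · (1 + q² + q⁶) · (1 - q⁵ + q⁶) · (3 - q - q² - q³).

(1 - 2q + q² + q³ + 2q⁴) has coefficients 1,-2,1,1,2 for degrees 0…4.
(1 + q² + q⁶) has coefficients 1,0,1,0,0,0,1,0,0,0 for degrees 0…9.
Multiplying by (1 - q⁵ + q⁶) gives running coefficients 1,0,1,0,0,-1,2,-1,1,0 for degrees 0…9.
Finally multiplying by (3 - q - q² - q³), the product of all factors after the first has coefficients 3,-1,2,-2,-1,-4,7,-4,3,-2 for degrees 0…9.
[q⁹] = 1·(-2) − 2·3 + 1·(-4) + 1·7 + 2·(-4) = -13.

-13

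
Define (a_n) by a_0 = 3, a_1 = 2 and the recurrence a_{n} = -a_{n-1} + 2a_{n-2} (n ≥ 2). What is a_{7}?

The ordinary generating function has denominator 1 + t - 2t^2.
Iterating the recurrence: a_0,…,a_{7} = 3, 2, 4, 0, 8, -8, 24, -40.

-40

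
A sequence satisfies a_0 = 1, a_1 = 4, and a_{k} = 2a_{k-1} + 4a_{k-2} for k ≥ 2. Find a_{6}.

The ordinary generating function has denominator 1 - 2q - 4q^2.
Iterating the recurrence: a_0,…,a_{6} = 1, 4, 12, 40, 128, 416, 1344.

1344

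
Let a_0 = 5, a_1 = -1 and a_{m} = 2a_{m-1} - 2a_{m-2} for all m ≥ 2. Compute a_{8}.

80

The ordinary generating function has denominator 1 - 2t + 2t^2.
Iterating the recurrence: a_0,…,a_{8} = 5, -1, -12, -22, -20, 4, 48, 88, 80.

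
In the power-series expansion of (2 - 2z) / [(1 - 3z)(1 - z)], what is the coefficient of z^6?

The denominator gives the recurrence a_n = 4a_(n−1) − 3a_(n−2) for n ≥ 2; the numerator fixes a_0 = 2, a_1 = 6.
Iterating: 2, 6, 18, 54, 162, 486, 1458, so a_6 = 1458.

1458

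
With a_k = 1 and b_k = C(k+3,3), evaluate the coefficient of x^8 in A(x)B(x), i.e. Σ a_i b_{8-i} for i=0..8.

This is [x^8] in the product of the two ordinary generating functions.
Σ = 1·165 + 1·120 + 1·84 + 1·56 + 1·35 + 1·20 + 1·10 + 1·4 + 1·1 = 495.

495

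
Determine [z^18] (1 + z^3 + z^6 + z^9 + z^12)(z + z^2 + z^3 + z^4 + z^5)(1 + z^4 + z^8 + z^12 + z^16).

(1 + z^3 + z^6 + z^9 + z^12) has coefficients 1,0,0,1,0,0,1,0,0,1,0,0,1 for degrees 0…12.
(z + z^2 + z^3 + z^4 + z^5) has coefficients 0,1,1,1,1,1,0,0,0,0,0,0,0,0,0,0,0,0,0 for degrees 0…18.
Finally multiplying by (1 + z^4 + z^8 + z^12 + z^16), the product of all factors after the first has coefficients 0,1,1,1,1,2,1,1,1,2,1,1,1,2,1,1,1,2,1 for degrees 0…18.
[z^18] = 1·1 + 1·1 + 1·1 + 1·2 + 1·1 = 6.

6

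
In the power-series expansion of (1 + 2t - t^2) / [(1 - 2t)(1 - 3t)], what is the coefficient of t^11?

The denominator gives the recurrence a_n = 5a_(n−1) − 6a_(n−2) for n ≥ 3; the numerator fixes a_0 = 1, a_1 = 7, a_2 = 28.
Iterating: 1, 7, 28, 98, 322, 1022, 3178, 9758, 29722, 90062, 271978, 819518, so a_11 = 819518.

819518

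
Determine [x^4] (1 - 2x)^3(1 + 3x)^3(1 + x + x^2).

40

(1 - 2x)^3 has coefficients 1,-6,12,-8 for degrees 0…3.
(1 + 3x)^3 has coefficients 1,9,27,27,0 for degrees 0…4.
Finally multiplying by (1 + x + x^2), the product of all factors after the first has coefficients 1,10,37,63,54 for degrees 0…4.
[x^4] = 1·54 − 6·63 + 12·37 − 8·10 = 40.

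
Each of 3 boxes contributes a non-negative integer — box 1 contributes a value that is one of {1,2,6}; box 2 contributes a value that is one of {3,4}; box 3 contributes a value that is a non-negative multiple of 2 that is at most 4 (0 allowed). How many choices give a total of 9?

The generating function for the choices is (q + q^2 + q^6)·(q^3 + q^4)·(1 + q^2 + q^4); the count is [q^9].
(q + q^2 + q^6) has coefficients 0,1,1,0,0,0,1 for degrees 0…6.
(q^3 + q^4) has coefficients 0,0,0,1,1,0,0,0,0,0 for degrees 0…9.
Finally multiplying by (1 + q^2 + q^4), the product of all factors after the first has coefficients 0,0,0,1,1,1,1,1,1,0 for degrees 0…9.
[q^9] = 1·1 + 1·1 + 1·1 = 3.

3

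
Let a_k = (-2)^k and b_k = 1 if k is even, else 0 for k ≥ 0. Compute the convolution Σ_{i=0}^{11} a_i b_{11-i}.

The convolution is the t^11 coefficient of A(t)B(t).
Σ = 1·0 − 2·1 + 4·0 − 8·1 + 16·0 − 32·1 + 64·0 − 128·1 + 256·0 − 512·1 + 1024·0 − 2048·1 = -2730.

-2730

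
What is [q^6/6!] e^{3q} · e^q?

The EGF product rule gives c_6 = Σ_{k_1+k_2=6} C(6; k_1,k_2) · ∏ g_i(k_i), where e^{3q} gives (3)^k; e^q gives (1)^k.
g_1(k) for k = 0…6: 1, 3, 9, 27, 81, 243, 729.
g_2(k) for k = 0…6: 1, 1, 1, 1, 1, 1, 1.
c_6 = Σ_k C(6,k)·g_1(k)·g_2(6−k) = 1·1·1 + 6·3·1 + 15·9·1 + 20·27·1 + 15·81·1 + 6·243·1 + 1·729·1 = 1 + 18 + 135 + 540 + 1215 + 1458 + 729 = 4096.

4096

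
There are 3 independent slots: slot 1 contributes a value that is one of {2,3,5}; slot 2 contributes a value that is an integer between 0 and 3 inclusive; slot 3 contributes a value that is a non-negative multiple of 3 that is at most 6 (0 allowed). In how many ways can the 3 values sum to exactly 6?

4

The generating function for the choices is (q^2 + q^3 + q^5)·(1 + q + q^2 + q^3)·(1 + q^3 + q^6); the count is [q^6].
(q^2 + q^3 + q^5) has coefficients 0,0,1,1,0,1 for degrees 0…5.
(1 + q + q^2 + q^3) has coefficients 1,1,1,1,0,0,0 for degrees 0…6.
Finally multiplying by (1 + q^3 + q^6), the product of all factors after the first has coefficients 1,1,1,2,1,1,2 for degrees 0…6.
[q^6] = 1·1 + 1·2 + 1·1 = 4.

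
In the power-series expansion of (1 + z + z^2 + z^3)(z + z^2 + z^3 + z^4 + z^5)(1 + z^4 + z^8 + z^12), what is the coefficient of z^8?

5

(1 + z + z^2 + z^3) has coefficients 1,1,1,1 for degrees 0…3.
(z + z^2 + z^3 + z^4 + z^5) has coefficients 0,1,1,1,1,1,0,0,0 for degrees 0…8.
Finally multiplying by (1 + z^4 + z^8 + z^12), the product of all factors after the first has coefficients 0,1,1,1,1,2,1,1,1 for degrees 0…8.
[z^8] = 1·1 + 1·1 + 1·1 + 1·2 = 5.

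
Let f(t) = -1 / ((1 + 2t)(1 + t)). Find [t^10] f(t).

Partial fractions give a closed form: a_n = (-2)·(-2)^n + (1)·(-1)^n.
At n = 10: a_10 = -2047.

-2047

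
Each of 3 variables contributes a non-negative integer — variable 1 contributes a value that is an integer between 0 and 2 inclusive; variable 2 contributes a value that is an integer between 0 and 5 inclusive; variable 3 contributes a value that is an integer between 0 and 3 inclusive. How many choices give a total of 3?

9

The generating function for the choices is (1 + z + z²)·(1 + z + z² + z³ + z⁴ + z⁵)·(1 + z + z² + z³); the count is [z³].
(1 + z + z²) has coefficients 1,1,1 for degrees 0…2.
(1 + z + z² + z³ + z⁴ + z⁵) has coefficients 1,1,1,1 for degrees 0…3.
Finally multiplying by (1 + z + z² + z³), the product of all factors after the first has coefficients 1,2,3,4 for degrees 0…3.
[z³] = 1·4 + 1·3 + 1·2 = 9.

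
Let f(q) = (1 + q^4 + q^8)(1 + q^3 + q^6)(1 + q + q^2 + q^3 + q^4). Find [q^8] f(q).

(1 + q^4 + q^8) has coefficients 1,0,0,0,1,0,0,0,1 for degrees 0…8.
(1 + q^3 + q^6) has coefficients 1,0,0,1,0,0,1,0,0 for degrees 0…8.
Finally multiplying by (1 + q + q^2 + q^3 + q^4), the product of all factors after the first has coefficients 1,1,1,2,2,1,2,2,1 for degrees 0…8.
[q^8] = 1·1 + 1·2 + 1·1 = 4.

4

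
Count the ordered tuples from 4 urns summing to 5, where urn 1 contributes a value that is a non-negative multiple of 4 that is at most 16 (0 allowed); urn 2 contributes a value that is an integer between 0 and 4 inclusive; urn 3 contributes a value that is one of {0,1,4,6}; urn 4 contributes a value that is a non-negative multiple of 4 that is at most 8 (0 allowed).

The generating function for the choices is (1 + y^4 + y^8 + y^12 + y^16)·(1 + y + y^2 + y^3 + y^4)·(1 + y + y^4 + y^6)·(1 + y^4 + y^8); the count is [y^5].
(1 + y^4 + y^8 + y^12 + y^16) has coefficients 1,0,0,0,1,0 for degrees 0…5.
(1 + y + y^2 + y^3 + y^4) has coefficients 1,1,1,1,1,0 for degrees 0…5.
Multiplying by (1 + y + y^4 + y^6) gives running coefficients 1,2,2,2,3,2 for degrees 0…5.
Finally multiplying by (1 + y^4 + y^8), the product of all factors after the first has coefficients 1,2,2,2,4,4 for degrees 0…5.
[y^5] = 1·4 + 1·2 = 6.

6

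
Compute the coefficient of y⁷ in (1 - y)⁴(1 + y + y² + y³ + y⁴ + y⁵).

(1 - y)⁴ has coefficients 1,-4,6,-4,1 for degrees 0…4.
(1 + y + y² + y³ + y⁴ + y⁵) has coefficients 1,1,1,1,1,1,0,0 for degrees 0…7.
[y⁷] = 1·0 − 4·0 + 6·1 − 4·1 + 1·1 = 3.

3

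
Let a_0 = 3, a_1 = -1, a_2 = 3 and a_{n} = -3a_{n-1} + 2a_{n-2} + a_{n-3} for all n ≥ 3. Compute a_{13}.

-2209870

The ordinary generating function has denominator 1 + 3t - 2t^2 - t^3.
Iterating the recurrence: a_0,…,a_{13} = 3, -1, 3, -8, 29, -100, 350, -1221, 4263, -14881, 51948, -181343, 633044, -2209870.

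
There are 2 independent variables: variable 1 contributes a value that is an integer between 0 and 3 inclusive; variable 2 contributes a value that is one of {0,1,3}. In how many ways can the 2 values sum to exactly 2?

The generating function for the choices is (1 + z + z^2 + z^3)·(1 + z + z^3); the count is [z^2].
(1 + z + z^2 + z^3) has coefficients 1,1,1 for degrees 0…2.
(1 + z + z^3) has coefficients 1,1,0 for degrees 0…2.
[z^2] = 1·0 + 1·1 + 1·1 = 2.

2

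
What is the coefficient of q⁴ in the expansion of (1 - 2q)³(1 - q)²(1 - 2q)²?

(1 - 2q)³ has coefficients 1,-6,12,-8 for degrees 0…3.
(1 - q)² has coefficients 1,-2,1,0,0 for degrees 0…4.
Finally multiplying by (1 - 2q)², the product of all factors after the first has coefficients 1,-6,13,-12,4 for degrees 0…4.
[q⁴] = 1·4 − 6·(-12) + 12·13 − 8·(-6) = 280.

280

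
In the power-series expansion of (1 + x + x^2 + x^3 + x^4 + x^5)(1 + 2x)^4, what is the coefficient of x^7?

(1 + x + x^2 + x^3 + x^4 + x^5) has coefficients 1,1,1,1,1,1 for degrees 0…5.
(1 + 2x)^4 has coefficients 1,8,24,32,16,0,0,0 for degrees 0…7.
[x^7] = 1·0 + 1·0 + 1·0 + 1·16 + 1·32 + 1·24 = 72.

72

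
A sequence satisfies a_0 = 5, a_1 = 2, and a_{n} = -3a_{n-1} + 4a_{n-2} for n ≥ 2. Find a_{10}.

The ordinary generating function has denominator 1 + 3q - 4q^2.
Iterating the recurrence: a_0,…,a_{10} = 5, 2, 14, -34, 158, -610, 2462, -9826, 39326, -157282, 629150.

629150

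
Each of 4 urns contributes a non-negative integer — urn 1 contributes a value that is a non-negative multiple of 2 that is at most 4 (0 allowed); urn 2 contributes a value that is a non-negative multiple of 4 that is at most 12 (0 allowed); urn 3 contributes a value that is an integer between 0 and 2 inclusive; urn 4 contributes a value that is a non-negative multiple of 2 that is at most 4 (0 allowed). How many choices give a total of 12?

The generating function for the choices is (1 + z² + z⁴)·(1 + z⁴ + z⁸ + z¹²)·(1 + z + z²)·(1 + z² + z⁴); the count is [z¹²].
(1 + z² + z⁴) has coefficients 1,0,1,0,1 for degrees 0…4.
(1 + z⁴ + z⁸ + z¹²) has coefficients 1,0,0,0,1,0,0,0,1,0,0,0,1 for degrees 0…12.
Multiplying by (1 + z + z²) gives running coefficients 1,1,1,0,1,1,1,0,1,1,1,0,1 for degrees 0…12.
Finally multiplying by (1 + z² + z⁴), the product of all factors after the first has coefficients 1,1,2,1,3,2,3,1,3,2,3,1,3 for degrees 0…12.
[z¹²] = 1·3 + 1·3 + 1·3 = 9.

9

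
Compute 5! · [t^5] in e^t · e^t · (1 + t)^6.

12032

The EGF product rule gives c_5 = Σ_{k_1+k_2+k_3=5} C(5; k_1,k_2,k_3) · ∏ g_i(k_i), where e^t gives (1)^k; e^t gives (1)^k; (1+t)^6 gives the falling factorial (6)_k.
g_1(k) for k = 0…5: 1, 1, 1, 1, 1, 1.
g_2(k) for k = 0…5: 1, 1, 1, 1, 1, 1.
g_3(k) for k = 0…5: 1, 6, 30, 120, 360, 720.
First combine the last two factors: h(k) = Σ_j C(k,j)·g_2(j)·g_3(k−j) for k = 0…5: 1, 7, 43, 229, 1045, 4051.
c_5 = Σ_k C(5,k)·g_1(k)·h(5−k) = 1·1·4051 + 5·1·1045 + 10·1·229 + 10·1·43 + 5·1·7 + 1·1·1 = 4051 + 5225 + 2290 + 430 + 35 + 1 = 12032.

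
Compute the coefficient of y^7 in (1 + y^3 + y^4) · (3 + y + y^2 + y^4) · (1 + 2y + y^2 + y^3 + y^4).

13

(1 + y^3 + y^4) has coefficients 1,0,0,1,1 for degrees 0…4.
(3 + y + y^2 + y^4) has coefficients 3,1,1,0,1,0,0,0 for degrees 0…7.
Finally multiplying by (1 + 2y + y^2 + y^3 + y^4), the product of all factors after the first has coefficients 3,7,6,6,6,4,2,1 for degrees 0…7.
[y^7] = 1·1 + 1·6 + 1·6 = 13.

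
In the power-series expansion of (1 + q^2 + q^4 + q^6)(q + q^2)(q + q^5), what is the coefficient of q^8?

2

(1 + q^2 + q^4 + q^6) has coefficients 1,0,1,0,1,0,1 for degrees 0…6.
(q + q^2) has coefficients 0,1,1,0,0,0,0,0,0 for degrees 0…8.
Finally multiplying by (q + q^5), the product of all factors after the first has coefficients 0,0,1,1,0,0,1,1,0 for degrees 0…8.
[q^8] = 1·0 + 1·1 + 1·0 + 1·1 = 2.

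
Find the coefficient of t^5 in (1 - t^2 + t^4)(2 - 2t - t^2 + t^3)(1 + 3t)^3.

24

(1 - t^2 + t^4) has coefficients 1,0,-1,0,1 for degrees 0…4.
(2 - 2t - t^2 + t^3) has coefficients 2,-2,-1,1,0,0 for degrees 0…5.
Finally multiplying by (1 + 3t)^3, the product of all factors after the first has coefficients 2,16,35,-8,-72,0 for degrees 0…5.
[t^5] = 1·0 − 1·(-8) + 1·16 = 24.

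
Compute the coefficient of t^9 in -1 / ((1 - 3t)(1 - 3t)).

The denominator gives the recurrence a_n = 6a_(n−1) − 9a_(n−2) for n ≥ 2; the numerator fixes a_0 = -1, a_1 = -6.
Iterating: -1, -6, -27, -108, -405, -1458, -5103, -17496, -59049, -196830, so a_9 = -196830.

-196830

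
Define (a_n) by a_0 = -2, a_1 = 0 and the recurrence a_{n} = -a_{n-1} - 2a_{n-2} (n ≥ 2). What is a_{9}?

The ordinary generating function has denominator 1 + t + 2t^2.
Iterating the recurrence: a_0,…,a_{9} = -2, 0, 4, -4, -4, 12, -4, -20, 28, 12.

12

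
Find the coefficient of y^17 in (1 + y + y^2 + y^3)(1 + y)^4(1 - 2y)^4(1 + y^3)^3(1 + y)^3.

(1 + y + y^2 + y^3) has coefficients 1,1,1,1 for degrees 0…3.
(1 + y)^4 has coefficients 1,4,6,4,1,0,0,0,0,0,0,0,0,0,0,0,0,0 for degrees 0…17.
Multiplying by (1 - 2y)^4 gives running coefficients 1,-4,-2,20,1,-40,-8,32,16,0,0,0,0,0,0,0,0,0 for degrees 0…17.
Multiplying by (1 + y^3)^3 gives running coefficients 1,-4,-2,23,-11,-46,55,23,-110,37,95,-74,-4,97,8,-8,32,16 for degrees 0…17.
Finally multiplying by (1 + y)^3, the product of all factors after the first has coefficients 1,-1,-11,6,48,-12,-93,39,78,-169,-101,212,96,-42,213,303,129,96 for degrees 0…17.
[y^17] = 1·96 + 1·129 + 1·303 + 1·213 = 741.

741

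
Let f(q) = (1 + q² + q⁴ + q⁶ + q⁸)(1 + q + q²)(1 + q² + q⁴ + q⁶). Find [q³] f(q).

(1 + q² + q⁴ + q⁶ + q⁸) has coefficients 1,0,1,0 for degrees 0…3.
(1 + q + q²) has coefficients 1,1,1,0 for degrees 0…3.
Finally multiplying by (1 + q² + q⁴ + q⁶), the product of all factors after the first has coefficients 1,1,2,1 for degrees 0…3.
[q³] = 1·1 + 1·1 = 2.

2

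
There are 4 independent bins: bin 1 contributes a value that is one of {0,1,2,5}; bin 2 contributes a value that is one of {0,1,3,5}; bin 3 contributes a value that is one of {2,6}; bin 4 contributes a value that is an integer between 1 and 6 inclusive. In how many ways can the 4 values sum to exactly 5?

5

The generating function for the choices is (1 + x + x^2 + x^5)·(1 + x + x^3 + x^5)·(x^2 + x^6)·(x + x^2 + x^3 + x^4 + x^5 + x^6); the count is [x^5].
(1 + x + x^2 + x^5) has coefficients 1,1,1,0,0,1 for degrees 0…5.
(1 + x + x^3 + x^5) has coefficients 1,1,0,1,0,1 for degrees 0…5.
Multiplying by (x^2 + x^6) gives running coefficients 0,0,1,1,0,1 for degrees 0…5.
Finally multiplying by (x + x^2 + x^3 + x^4 + x^5 + x^6), the product of all factors after the first has coefficients 0,0,0,1,2,2 for degrees 0…5.
[x^5] = 1·2 + 1·2 + 1·1 + 1·0 = 5.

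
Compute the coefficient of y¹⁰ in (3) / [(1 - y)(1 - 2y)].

Partial fractions give a closed form: a_n = (-3)·1^n + (6)·2^n.
At n = 10: a_10 = 6141.

6141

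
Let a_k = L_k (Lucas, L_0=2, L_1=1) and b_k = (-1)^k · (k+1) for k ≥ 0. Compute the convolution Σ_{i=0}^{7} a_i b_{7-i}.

The convolution is the t^7 coefficient of A(t)B(t).
Σ = 2·(-8) + 1·7 + 3·(-6) + 4·5 + 7·(-4) + 11·3 + 18·(-2) + 29·1 = -9.

-9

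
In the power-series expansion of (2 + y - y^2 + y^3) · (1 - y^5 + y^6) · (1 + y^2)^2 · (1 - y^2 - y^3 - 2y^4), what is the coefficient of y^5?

(2 + y - y^2 + y^3) has coefficients 2,1,-1,1 for degrees 0…3.
(1 - y^5 + y^6) has coefficients 1,0,0,0,0,-1 for degrees 0…5.
Multiplying by (1 + y^2)^2 gives running coefficients 1,0,2,0,1,-1 for degrees 0…5.
Finally multiplying by (1 - y^2 - y^3 - 2y^4), the product of all factors after the first has coefficients 1,0,1,-1,-3,-3 for degrees 0…5.
[y^5] = 2·(-3) + 1·(-3) − 1·(-1) + 1·1 = -7.

-7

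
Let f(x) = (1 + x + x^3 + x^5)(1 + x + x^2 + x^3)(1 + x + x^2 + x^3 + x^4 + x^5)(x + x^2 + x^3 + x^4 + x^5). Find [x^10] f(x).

(1 + x + x^3 + x^5) has coefficients 1,1,0,1,0,1 for degrees 0…5.
(1 + x + x^2 + x^3) has coefficients 1,1,1,1,0,0,0,0,0,0,0 for degrees 0…10.
Multiplying by (1 + x + x^2 + x^3 + x^4 + x^5) gives running coefficients 1,2,3,4,4,4,3,2,1,0,0 for degrees 0…10.
Finally multiplying by (x + x^2 + x^3 + x^4 + x^5), the product of all factors after the first has coefficients 0,1,3,6,10,14,17,18,17,14,10 for degrees 0…10.
[x^10] = 1·10 + 1·14 + 1·18 + 1·14 = 56.

56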